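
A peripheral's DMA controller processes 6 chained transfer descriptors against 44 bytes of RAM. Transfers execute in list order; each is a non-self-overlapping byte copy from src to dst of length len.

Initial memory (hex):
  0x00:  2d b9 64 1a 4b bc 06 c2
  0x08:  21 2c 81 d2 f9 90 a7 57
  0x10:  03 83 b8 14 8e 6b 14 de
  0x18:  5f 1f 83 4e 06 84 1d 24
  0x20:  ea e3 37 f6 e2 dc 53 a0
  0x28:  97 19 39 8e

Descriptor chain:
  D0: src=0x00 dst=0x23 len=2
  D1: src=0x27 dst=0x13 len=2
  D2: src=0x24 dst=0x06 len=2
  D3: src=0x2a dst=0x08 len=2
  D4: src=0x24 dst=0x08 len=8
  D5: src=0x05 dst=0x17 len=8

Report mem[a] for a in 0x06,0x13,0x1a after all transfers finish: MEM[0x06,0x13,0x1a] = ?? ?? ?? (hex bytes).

MEM[0x06,0x13,0x1a] = b9 a0 b9

D0: mem[0x23..0x24] <- [2d b9]
D1: mem[0x13..0x14] <- [a0 97]
D2: mem[0x06..0x07] <- [b9 dc]
D3: mem[0x08..0x09] <- [39 8e]
D4: mem[0x08..0x0f] <- [b9 dc 53 a0 97 19 39 8e]
D5: mem[0x17..0x1e] <- [bc b9 dc b9 dc 53 a0 97]
query mem[0x06]=0xb9, mem[0x13]=0xa0, mem[0x1a]=0xb9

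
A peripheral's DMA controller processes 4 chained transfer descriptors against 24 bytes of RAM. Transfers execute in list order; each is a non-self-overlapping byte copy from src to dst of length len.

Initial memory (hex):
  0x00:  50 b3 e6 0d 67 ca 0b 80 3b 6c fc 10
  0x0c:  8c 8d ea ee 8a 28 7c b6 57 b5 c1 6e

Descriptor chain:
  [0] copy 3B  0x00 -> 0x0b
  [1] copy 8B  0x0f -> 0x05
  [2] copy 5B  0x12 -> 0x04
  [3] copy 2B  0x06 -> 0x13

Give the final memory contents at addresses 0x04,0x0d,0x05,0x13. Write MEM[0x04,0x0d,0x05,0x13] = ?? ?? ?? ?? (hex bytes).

#0 dst[0x0b+3] := {0x50,0xb3,0xe6}
#1 dst[0x05+8] := {0xee,0x8a,0x28,0x7c,0xb6,0x57,0xb5,0xc1}
#2 dst[0x04+5] := {0x7c,0xb6,0x57,0xb5,0xc1}
#3 dst[0x13+2] := {0x57,0xb5}
query mem[0x04]=0x7c, mem[0x0d]=0xe6, mem[0x05]=0xb6, mem[0x13]=0x57

MEM[0x04,0x0d,0x05,0x13] = 7c e6 b6 57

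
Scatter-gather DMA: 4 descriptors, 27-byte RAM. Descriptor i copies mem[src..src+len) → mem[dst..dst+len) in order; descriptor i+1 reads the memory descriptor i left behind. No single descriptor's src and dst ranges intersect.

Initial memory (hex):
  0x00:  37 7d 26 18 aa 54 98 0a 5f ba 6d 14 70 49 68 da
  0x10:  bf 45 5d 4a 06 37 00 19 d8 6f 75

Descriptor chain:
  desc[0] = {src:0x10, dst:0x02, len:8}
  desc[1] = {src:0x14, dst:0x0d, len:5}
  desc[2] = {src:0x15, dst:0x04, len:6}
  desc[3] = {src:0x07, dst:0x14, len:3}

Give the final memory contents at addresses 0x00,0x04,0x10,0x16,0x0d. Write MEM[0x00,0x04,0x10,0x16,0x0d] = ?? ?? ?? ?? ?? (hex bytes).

D0: mem[0x02..0x09] <- [bf 45 5d 4a 06 37 00 19]
D1: mem[0x0d..0x11] <- [06 37 00 19 d8]
D2: mem[0x04..0x09] <- [37 00 19 d8 6f 75]
D3: mem[0x14..0x16] <- [d8 6f 75]
query mem[0x00]=0x37, mem[0x04]=0x37, mem[0x10]=0x19, mem[0x16]=0x75, mem[0x0d]=0x06

MEM[0x00,0x04,0x10,0x16,0x0d] = 37 37 19 75 06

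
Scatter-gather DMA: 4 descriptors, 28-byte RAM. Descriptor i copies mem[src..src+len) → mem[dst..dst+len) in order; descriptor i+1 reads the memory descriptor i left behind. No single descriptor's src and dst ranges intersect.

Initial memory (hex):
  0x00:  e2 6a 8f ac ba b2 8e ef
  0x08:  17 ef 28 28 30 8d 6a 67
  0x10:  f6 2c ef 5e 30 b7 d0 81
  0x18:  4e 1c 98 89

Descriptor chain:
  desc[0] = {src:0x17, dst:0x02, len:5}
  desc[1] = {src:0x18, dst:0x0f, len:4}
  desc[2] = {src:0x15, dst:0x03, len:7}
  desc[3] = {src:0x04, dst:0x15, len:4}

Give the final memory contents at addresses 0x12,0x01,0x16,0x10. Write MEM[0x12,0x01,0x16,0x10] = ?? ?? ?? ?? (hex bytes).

  after D0: wrote 5B at 0x02 = 814e1c9889
  after D1: wrote 4B at 0x0f = 4e1c9889
  after D2: wrote 7B at 0x03 = b7d0814e1c9889
  after D3: wrote 4B at 0x15 = d0814e1c
query mem[0x12]=0x89, mem[0x01]=0x6a, mem[0x16]=0x81, mem[0x10]=0x1c

MEM[0x12,0x01,0x16,0x10] = 89 6a 81 1c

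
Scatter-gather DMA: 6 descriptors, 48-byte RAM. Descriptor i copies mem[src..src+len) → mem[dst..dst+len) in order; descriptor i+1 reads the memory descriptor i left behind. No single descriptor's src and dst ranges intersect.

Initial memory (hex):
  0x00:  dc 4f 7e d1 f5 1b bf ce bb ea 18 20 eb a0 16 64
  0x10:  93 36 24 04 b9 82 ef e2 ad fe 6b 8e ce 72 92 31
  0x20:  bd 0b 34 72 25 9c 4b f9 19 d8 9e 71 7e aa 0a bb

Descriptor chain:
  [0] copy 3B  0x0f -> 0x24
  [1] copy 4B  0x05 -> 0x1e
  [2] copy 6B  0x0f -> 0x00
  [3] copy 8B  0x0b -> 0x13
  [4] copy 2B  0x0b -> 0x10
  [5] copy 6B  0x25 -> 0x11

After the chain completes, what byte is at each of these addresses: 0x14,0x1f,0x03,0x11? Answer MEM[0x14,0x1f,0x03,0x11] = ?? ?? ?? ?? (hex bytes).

[0] 0x0f->0x24 len=3 : 64 93 36
[1] 0x05->0x1e len=4 : 1b bf ce bb
[2] 0x0f->0x00 len=6 : 64 93 36 24 04 b9
[3] 0x0b->0x13 len=8 : 20 eb a0 16 64 93 36 24
[4] 0x0b->0x10 len=2 : 20 eb
[5] 0x25->0x11 len=6 : 93 36 f9 19 d8 9e
query mem[0x14]=0x19, mem[0x1f]=0xbf, mem[0x03]=0x24, mem[0x11]=0x93

MEM[0x14,0x1f,0x03,0x11] = 19 bf 24 93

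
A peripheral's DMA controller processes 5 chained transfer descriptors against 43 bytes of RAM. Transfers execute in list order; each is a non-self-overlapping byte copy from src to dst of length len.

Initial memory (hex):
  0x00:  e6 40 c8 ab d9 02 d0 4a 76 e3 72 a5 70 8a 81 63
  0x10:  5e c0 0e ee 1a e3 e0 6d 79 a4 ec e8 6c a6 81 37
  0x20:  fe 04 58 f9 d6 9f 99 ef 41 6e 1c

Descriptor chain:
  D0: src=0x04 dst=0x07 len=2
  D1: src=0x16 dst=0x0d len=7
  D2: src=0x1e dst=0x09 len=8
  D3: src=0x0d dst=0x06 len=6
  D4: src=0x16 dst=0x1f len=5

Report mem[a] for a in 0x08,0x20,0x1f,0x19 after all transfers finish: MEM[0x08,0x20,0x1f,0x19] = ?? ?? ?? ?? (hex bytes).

MEM[0x08,0x20,0x1f,0x19] = d6 6d e0 a4

D0: mem[0x07..0x08] <- [d9 02]
D1: mem[0x0d..0x13] <- [e0 6d 79 a4 ec e8 6c]
D2: mem[0x09..0x10] <- [81 37 fe 04 58 f9 d6 9f]
D3: mem[0x06..0x0b] <- [58 f9 d6 9f ec e8]
D4: mem[0x1f..0x23] <- [e0 6d 79 a4 ec]
query mem[0x08]=0xd6, mem[0x20]=0x6d, mem[0x1f]=0xe0, mem[0x19]=0xa4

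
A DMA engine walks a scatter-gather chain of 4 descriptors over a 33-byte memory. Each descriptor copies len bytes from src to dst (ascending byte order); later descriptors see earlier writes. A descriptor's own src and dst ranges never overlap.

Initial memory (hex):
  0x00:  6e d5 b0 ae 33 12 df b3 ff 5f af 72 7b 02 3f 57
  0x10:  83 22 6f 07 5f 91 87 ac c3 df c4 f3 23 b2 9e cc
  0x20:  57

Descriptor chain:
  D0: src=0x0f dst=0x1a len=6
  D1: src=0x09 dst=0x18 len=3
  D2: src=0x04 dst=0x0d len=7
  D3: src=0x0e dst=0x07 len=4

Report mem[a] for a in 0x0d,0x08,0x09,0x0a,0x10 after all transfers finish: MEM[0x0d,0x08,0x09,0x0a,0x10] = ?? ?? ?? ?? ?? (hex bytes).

MEM[0x0d,0x08,0x09,0x0a,0x10] = 33 df b3 ff b3

[0] 0x0f->0x1a len=6 : 57 83 22 6f 07 5f
[1] 0x09->0x18 len=3 : 5f af 72
[2] 0x04->0x0d len=7 : 33 12 df b3 ff 5f af
[3] 0x0e->0x07 len=4 : 12 df b3 ff
query mem[0x0d]=0x33, mem[0x08]=0xdf, mem[0x09]=0xb3, mem[0x0a]=0xff, mem[0x10]=0xb3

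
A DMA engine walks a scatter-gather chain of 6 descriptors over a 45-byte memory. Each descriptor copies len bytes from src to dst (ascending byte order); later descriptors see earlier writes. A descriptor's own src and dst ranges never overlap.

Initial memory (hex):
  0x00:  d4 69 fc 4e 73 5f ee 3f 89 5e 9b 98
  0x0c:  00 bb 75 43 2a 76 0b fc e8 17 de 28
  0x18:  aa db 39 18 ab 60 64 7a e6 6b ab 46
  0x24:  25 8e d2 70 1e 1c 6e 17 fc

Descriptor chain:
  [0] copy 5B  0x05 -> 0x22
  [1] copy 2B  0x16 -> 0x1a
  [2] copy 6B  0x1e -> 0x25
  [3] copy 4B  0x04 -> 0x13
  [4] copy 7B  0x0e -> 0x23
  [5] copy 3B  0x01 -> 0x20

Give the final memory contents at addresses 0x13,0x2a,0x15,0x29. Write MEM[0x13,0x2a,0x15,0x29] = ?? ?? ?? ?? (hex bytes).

MEM[0x13,0x2a,0x15,0x29] = 73 ee ee 5f

#0 dst[0x22+5] := {0x5f,0xee,0x3f,0x89,0x5e}
#1 dst[0x1a+2] := {0xde,0x28}
#2 dst[0x25+6] := {0x64,0x7a,0xe6,0x6b,0x5f,0xee}
#3 dst[0x13+4] := {0x73,0x5f,0xee,0x3f}
#4 dst[0x23+7] := {0x75,0x43,0x2a,0x76,0x0b,0x73,0x5f}
#5 dst[0x20+3] := {0x69,0xfc,0x4e}
query mem[0x13]=0x73, mem[0x2a]=0xee, mem[0x15]=0xee, mem[0x29]=0x5f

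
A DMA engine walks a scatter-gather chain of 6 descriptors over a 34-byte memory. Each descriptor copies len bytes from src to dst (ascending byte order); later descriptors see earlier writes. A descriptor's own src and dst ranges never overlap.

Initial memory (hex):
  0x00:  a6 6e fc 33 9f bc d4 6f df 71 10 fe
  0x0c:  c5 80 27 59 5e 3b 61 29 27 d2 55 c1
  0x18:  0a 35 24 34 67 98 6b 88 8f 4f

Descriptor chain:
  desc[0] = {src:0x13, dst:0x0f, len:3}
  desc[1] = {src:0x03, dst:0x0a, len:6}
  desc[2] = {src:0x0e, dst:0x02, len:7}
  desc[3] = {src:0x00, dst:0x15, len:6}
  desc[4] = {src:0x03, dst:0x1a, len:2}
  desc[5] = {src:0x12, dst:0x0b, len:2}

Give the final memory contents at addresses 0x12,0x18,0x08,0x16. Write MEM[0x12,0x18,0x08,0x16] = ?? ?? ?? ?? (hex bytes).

  after D0: wrote 3B at 0x0f = 2927d2
  after D1: wrote 6B at 0x0a = 339fbcd46fdf
  after D2: wrote 7B at 0x02 = 6fdf27d2612927
  after D3: wrote 6B at 0x15 = a66e6fdf27d2
  after D4: wrote 2B at 0x1a = df27
  after D5: wrote 2B at 0x0b = 6129
query mem[0x12]=0x61, mem[0x18]=0xdf, mem[0x08]=0x27, mem[0x16]=0x6e

MEM[0x12,0x18,0x08,0x16] = 61 df 27 6e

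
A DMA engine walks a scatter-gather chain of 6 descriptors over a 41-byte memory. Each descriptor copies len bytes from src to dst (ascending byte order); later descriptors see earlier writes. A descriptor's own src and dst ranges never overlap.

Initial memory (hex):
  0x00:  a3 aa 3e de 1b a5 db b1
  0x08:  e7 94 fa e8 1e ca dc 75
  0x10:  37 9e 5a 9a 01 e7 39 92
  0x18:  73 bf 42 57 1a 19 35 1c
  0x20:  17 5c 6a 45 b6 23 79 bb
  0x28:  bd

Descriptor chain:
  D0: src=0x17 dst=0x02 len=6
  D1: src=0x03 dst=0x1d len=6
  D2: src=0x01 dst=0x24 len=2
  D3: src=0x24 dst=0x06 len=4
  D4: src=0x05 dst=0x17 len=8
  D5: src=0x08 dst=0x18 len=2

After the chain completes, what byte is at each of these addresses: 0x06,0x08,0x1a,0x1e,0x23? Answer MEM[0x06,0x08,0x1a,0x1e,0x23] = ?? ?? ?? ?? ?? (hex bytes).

MEM[0x06,0x08,0x1a,0x1e,0x23] = aa 79 79 1e 45

  after D0: wrote 6B at 0x02 = 9273bf42571a
  after D1: wrote 6B at 0x1d = 73bf42571ae7
  after D2: wrote 2B at 0x24 = aa92
  after D3: wrote 4B at 0x06 = aa9279bb
  after D4: wrote 8B at 0x17 = 42aa9279bbfae81e
  after D5: wrote 2B at 0x18 = 79bb
query mem[0x06]=0xaa, mem[0x08]=0x79, mem[0x1a]=0x79, mem[0x1e]=0x1e, mem[0x23]=0x45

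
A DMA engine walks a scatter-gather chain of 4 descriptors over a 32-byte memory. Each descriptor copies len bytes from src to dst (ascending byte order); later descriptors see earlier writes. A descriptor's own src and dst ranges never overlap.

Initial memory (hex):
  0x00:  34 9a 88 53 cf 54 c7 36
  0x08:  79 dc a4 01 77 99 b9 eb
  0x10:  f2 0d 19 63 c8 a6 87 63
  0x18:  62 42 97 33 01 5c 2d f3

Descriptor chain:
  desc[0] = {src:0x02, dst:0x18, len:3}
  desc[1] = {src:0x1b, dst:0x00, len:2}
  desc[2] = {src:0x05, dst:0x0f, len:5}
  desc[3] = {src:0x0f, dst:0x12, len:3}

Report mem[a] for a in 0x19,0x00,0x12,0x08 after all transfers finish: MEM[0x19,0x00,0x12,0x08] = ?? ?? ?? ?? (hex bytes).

MEM[0x19,0x00,0x12,0x08] = 53 33 54 79

  after D0: wrote 3B at 0x18 = 8853cf
  after D1: wrote 2B at 0x00 = 3301
  after D2: wrote 5B at 0x0f = 54c73679dc
  after D3: wrote 3B at 0x12 = 54c736
query mem[0x19]=0x53, mem[0x00]=0x33, mem[0x12]=0x54, mem[0x08]=0x79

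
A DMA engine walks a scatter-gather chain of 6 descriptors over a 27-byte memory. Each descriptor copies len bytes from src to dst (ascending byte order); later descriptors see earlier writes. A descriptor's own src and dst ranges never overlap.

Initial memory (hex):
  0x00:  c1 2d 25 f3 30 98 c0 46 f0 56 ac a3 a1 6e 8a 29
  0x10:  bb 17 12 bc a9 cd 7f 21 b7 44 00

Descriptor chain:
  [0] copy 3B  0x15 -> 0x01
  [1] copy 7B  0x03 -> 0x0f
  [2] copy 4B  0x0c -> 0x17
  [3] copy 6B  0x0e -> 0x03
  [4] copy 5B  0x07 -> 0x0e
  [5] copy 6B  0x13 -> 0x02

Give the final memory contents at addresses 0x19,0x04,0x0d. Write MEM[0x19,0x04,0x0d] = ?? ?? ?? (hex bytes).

MEM[0x19,0x04,0x0d] = 8a 56 6e

D0: mem[0x01..0x03] <- [cd 7f 21]
D1: mem[0x0f..0x15] <- [21 30 98 c0 46 f0 56]
D2: mem[0x17..0x1a] <- [a1 6e 8a 21]
D3: mem[0x03..0x08] <- [8a 21 30 98 c0 46]
D4: mem[0x0e..0x12] <- [c0 46 56 ac a3]
D5: mem[0x02..0x07] <- [46 f0 56 7f a1 6e]
query mem[0x19]=0x8a, mem[0x04]=0x56, mem[0x0d]=0x6e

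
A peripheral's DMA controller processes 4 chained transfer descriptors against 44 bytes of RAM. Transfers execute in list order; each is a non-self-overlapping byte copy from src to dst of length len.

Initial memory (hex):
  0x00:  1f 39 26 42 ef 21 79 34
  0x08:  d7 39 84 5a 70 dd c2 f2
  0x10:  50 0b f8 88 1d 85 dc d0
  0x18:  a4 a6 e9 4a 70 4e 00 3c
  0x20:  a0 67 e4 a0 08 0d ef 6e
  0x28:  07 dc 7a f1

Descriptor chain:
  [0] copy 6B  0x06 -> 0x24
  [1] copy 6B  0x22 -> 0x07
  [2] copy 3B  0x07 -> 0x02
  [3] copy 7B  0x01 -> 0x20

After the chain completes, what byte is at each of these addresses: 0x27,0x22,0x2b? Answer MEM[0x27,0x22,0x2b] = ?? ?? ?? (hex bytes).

MEM[0x27,0x22,0x2b] = 39 a0 f1

#0 dst[0x24+6] := {0x79,0x34,0xd7,0x39,0x84,0x5a}
#1 dst[0x07+6] := {0xe4,0xa0,0x79,0x34,0xd7,0x39}
#2 dst[0x02+3] := {0xe4,0xa0,0x79}
#3 dst[0x20+7] := {0x39,0xe4,0xa0,0x79,0x21,0x79,0xe4}
query mem[0x27]=0x39, mem[0x22]=0xa0, mem[0x2b]=0xf1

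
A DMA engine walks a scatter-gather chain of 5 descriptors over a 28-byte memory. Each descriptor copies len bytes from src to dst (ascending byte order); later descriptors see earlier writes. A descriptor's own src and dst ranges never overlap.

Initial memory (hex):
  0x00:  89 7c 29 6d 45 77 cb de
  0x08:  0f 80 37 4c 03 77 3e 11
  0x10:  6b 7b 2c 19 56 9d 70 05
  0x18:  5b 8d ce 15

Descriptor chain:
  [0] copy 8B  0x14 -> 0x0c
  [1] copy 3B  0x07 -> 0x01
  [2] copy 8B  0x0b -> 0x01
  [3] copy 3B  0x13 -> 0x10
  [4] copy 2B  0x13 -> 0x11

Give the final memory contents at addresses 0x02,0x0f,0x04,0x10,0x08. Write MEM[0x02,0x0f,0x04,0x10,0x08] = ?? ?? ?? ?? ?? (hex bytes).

MEM[0x02,0x0f,0x04,0x10,0x08] = 56 05 70 15 ce

#0 dst[0x0c+8] := {0x56,0x9d,0x70,0x05,0x5b,0x8d,0xce,0x15}
#1 dst[0x01+3] := {0xde,0x0f,0x80}
#2 dst[0x01+8] := {0x4c,0x56,0x9d,0x70,0x05,0x5b,0x8d,0xce}
#3 dst[0x10+3] := {0x15,0x56,0x9d}
#4 dst[0x11+2] := {0x15,0x56}
query mem[0x02]=0x56, mem[0x0f]=0x05, mem[0x04]=0x70, mem[0x10]=0x15, mem[0x08]=0xce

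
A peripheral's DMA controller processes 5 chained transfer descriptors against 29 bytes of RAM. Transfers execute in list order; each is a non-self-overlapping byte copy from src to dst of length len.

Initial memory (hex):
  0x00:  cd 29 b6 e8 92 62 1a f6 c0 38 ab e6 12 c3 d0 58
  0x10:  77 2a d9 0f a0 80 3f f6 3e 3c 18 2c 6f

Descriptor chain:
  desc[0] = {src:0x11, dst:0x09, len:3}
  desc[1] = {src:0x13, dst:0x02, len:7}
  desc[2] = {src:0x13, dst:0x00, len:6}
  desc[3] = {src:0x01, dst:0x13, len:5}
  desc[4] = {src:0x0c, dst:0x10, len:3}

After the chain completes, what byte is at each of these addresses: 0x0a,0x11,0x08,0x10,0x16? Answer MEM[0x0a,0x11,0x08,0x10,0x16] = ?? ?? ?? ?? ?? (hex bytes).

[0] 0x11->0x09 len=3 : 2a d9 0f
[1] 0x13->0x02 len=7 : 0f a0 80 3f f6 3e 3c
[2] 0x13->0x00 len=6 : 0f a0 80 3f f6 3e
[3] 0x01->0x13 len=5 : a0 80 3f f6 3e
[4] 0x0c->0x10 len=3 : 12 c3 d0
query mem[0x0a]=0xd9, mem[0x11]=0xc3, mem[0x08]=0x3c, mem[0x10]=0x12, mem[0x16]=0xf6

MEM[0x0a,0x11,0x08,0x10,0x16] = d9 c3 3c 12 f6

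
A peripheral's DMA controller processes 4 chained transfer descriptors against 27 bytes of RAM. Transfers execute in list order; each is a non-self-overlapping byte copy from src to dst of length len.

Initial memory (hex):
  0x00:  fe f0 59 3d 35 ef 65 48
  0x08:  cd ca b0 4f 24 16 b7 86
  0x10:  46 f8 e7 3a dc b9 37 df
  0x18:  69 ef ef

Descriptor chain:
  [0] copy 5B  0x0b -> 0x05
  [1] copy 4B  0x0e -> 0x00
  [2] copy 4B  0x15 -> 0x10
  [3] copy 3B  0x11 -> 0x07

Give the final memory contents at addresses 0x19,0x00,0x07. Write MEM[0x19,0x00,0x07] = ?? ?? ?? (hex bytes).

#0 dst[0x05+5] := {0x4f,0x24,0x16,0xb7,0x86}
#1 dst[0x00+4] := {0xb7,0x86,0x46,0xf8}
#2 dst[0x10+4] := {0xb9,0x37,0xdf,0x69}
#3 dst[0x07+3] := {0x37,0xdf,0x69}
query mem[0x19]=0xef, mem[0x00]=0xb7, mem[0x07]=0x37

MEM[0x19,0x00,0x07] = ef b7 37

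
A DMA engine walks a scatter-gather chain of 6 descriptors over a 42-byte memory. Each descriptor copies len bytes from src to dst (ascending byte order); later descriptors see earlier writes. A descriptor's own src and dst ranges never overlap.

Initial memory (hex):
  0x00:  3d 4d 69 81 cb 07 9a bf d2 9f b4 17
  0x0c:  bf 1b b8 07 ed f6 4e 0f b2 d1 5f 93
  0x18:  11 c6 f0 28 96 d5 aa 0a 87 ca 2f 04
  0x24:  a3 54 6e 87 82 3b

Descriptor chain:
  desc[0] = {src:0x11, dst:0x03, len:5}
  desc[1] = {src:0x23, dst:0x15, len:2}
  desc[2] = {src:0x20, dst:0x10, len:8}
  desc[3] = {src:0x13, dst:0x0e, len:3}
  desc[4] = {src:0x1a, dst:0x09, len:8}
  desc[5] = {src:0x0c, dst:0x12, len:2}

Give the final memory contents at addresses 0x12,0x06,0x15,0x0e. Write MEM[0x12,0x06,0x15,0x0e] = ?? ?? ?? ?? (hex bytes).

[0] 0x11->0x03 len=5 : f6 4e 0f b2 d1
[1] 0x23->0x15 len=2 : 04 a3
[2] 0x20->0x10 len=8 : 87 ca 2f 04 a3 54 6e 87
[3] 0x13->0x0e len=3 : 04 a3 54
[4] 0x1a->0x09 len=8 : f0 28 96 d5 aa 0a 87 ca
[5] 0x0c->0x12 len=2 : d5 aa
query mem[0x12]=0xd5, mem[0x06]=0xb2, mem[0x15]=0x54, mem[0x0e]=0x0a

MEM[0x12,0x06,0x15,0x0e] = d5 b2 54 0a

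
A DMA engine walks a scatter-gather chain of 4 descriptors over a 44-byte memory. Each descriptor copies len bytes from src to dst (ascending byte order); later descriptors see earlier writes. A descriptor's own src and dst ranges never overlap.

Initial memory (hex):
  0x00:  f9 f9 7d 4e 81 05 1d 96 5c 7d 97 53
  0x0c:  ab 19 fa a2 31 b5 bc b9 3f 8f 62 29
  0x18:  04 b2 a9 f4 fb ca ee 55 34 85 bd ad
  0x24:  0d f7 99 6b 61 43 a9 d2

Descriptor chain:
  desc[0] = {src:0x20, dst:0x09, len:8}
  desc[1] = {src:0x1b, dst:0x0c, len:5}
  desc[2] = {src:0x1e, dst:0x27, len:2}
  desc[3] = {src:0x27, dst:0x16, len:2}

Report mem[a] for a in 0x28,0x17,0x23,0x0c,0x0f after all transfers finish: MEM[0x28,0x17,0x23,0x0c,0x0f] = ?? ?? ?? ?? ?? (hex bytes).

MEM[0x28,0x17,0x23,0x0c,0x0f] = 55 55 ad f4 ee

[0] 0x20->0x09 len=8 : 34 85 bd ad 0d f7 99 6b
[1] 0x1b->0x0c len=5 : f4 fb ca ee 55
[2] 0x1e->0x27 len=2 : ee 55
[3] 0x27->0x16 len=2 : ee 55
query mem[0x28]=0x55, mem[0x17]=0x55, mem[0x23]=0xad, mem[0x0c]=0xf4, mem[0x0f]=0xee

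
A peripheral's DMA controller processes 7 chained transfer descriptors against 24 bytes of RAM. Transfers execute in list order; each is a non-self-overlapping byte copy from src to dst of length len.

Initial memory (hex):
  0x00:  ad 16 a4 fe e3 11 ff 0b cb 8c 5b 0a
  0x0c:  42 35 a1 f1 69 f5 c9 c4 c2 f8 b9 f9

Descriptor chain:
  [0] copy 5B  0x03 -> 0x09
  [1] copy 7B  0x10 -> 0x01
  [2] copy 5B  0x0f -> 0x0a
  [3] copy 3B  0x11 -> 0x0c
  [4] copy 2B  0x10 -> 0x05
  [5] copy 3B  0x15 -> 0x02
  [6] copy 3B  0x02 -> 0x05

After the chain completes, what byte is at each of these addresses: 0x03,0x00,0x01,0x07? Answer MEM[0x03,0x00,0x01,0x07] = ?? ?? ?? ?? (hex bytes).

D0: mem[0x09..0x0d] <- [fe e3 11 ff 0b]
D1: mem[0x01..0x07] <- [69 f5 c9 c4 c2 f8 b9]
D2: mem[0x0a..0x0e] <- [f1 69 f5 c9 c4]
D3: mem[0x0c..0x0e] <- [f5 c9 c4]
D4: mem[0x05..0x06] <- [69 f5]
D5: mem[0x02..0x04] <- [f8 b9 f9]
D6: mem[0x05..0x07] <- [f8 b9 f9]
query mem[0x03]=0xb9, mem[0x00]=0xad, mem[0x01]=0x69, mem[0x07]=0xf9

MEM[0x03,0x00,0x01,0x07] = b9 ad 69 f9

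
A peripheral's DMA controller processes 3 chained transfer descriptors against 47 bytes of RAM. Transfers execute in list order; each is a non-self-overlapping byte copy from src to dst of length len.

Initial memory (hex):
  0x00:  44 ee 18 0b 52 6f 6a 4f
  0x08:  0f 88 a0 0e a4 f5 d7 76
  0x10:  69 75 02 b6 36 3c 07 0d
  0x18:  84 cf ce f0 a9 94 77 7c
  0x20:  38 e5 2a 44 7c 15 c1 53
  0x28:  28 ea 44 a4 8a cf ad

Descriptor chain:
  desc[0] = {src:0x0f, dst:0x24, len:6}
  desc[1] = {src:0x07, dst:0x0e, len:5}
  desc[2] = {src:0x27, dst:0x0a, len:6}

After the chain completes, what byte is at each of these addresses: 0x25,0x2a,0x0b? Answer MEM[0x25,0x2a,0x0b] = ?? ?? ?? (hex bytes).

MEM[0x25,0x2a,0x0b] = 69 44 b6

[0] 0x0f->0x24 len=6 : 76 69 75 02 b6 36
[1] 0x07->0x0e len=5 : 4f 0f 88 a0 0e
[2] 0x27->0x0a len=6 : 02 b6 36 44 a4 8a
query mem[0x25]=0x69, mem[0x2a]=0x44, mem[0x0b]=0xb6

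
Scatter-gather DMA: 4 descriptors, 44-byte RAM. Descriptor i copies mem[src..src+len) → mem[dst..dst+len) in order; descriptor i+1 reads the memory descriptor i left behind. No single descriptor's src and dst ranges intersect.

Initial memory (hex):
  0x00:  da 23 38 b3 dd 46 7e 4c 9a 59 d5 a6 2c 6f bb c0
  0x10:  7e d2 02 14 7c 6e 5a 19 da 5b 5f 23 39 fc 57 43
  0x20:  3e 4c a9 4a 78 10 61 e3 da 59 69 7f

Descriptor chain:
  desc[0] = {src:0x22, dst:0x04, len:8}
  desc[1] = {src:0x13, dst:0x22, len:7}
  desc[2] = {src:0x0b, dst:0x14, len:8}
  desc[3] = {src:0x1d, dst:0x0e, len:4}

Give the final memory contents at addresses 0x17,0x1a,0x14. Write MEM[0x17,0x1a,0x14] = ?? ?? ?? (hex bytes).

D0: mem[0x04..0x0b] <- [a9 4a 78 10 61 e3 da 59]
D1: mem[0x22..0x28] <- [14 7c 6e 5a 19 da 5b]
D2: mem[0x14..0x1b] <- [59 2c 6f bb c0 7e d2 02]
D3: mem[0x0e..0x11] <- [fc 57 43 3e]
query mem[0x17]=0xbb, mem[0x1a]=0xd2, mem[0x14]=0x59

MEM[0x17,0x1a,0x14] = bb d2 59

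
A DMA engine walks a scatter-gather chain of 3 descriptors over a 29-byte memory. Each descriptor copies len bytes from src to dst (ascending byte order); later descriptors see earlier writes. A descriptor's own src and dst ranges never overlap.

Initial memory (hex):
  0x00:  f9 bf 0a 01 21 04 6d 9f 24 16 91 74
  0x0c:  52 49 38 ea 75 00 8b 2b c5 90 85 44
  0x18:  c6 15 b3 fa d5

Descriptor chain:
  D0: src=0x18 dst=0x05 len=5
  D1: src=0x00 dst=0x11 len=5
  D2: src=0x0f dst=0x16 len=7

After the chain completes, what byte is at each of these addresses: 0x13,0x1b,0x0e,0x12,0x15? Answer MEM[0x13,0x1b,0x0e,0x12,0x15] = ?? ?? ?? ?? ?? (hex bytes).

  after D0: wrote 5B at 0x05 = c615b3fad5
  after D1: wrote 5B at 0x11 = f9bf0a0121
  after D2: wrote 7B at 0x16 = ea75f9bf0a0121
query mem[0x13]=0x0a, mem[0x1b]=0x01, mem[0x0e]=0x38, mem[0x12]=0xbf, mem[0x15]=0x21

MEM[0x13,0x1b,0x0e,0x12,0x15] = 0a 01 38 bf 21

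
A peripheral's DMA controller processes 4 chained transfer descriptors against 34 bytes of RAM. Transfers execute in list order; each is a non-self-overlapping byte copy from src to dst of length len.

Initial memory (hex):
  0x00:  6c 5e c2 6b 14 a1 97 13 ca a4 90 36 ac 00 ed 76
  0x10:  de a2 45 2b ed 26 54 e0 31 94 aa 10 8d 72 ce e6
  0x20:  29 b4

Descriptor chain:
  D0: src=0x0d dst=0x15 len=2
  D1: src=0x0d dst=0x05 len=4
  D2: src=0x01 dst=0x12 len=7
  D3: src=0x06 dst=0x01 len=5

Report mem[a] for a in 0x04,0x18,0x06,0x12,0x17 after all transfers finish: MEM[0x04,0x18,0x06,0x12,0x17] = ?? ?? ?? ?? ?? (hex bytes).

MEM[0x04,0x18,0x06,0x12,0x17] = a4 76 ed 5e ed

#0 dst[0x15+2] := {0x00,0xed}
#1 dst[0x05+4] := {0x00,0xed,0x76,0xde}
#2 dst[0x12+7] := {0x5e,0xc2,0x6b,0x14,0x00,0xed,0x76}
#3 dst[0x01+5] := {0xed,0x76,0xde,0xa4,0x90}
query mem[0x04]=0xa4, mem[0x18]=0x76, mem[0x06]=0xed, mem[0x12]=0x5e, mem[0x17]=0xed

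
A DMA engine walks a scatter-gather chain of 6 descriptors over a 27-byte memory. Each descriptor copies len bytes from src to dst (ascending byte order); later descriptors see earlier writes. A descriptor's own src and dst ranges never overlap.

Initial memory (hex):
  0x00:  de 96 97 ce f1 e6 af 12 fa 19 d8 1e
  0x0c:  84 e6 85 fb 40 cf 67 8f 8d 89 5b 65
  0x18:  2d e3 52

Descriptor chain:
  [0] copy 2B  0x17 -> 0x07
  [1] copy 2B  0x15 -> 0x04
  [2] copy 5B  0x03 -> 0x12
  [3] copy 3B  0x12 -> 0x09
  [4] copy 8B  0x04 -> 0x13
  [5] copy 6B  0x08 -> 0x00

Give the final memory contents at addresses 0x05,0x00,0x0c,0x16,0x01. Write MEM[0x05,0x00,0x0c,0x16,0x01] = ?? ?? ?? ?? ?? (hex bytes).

MEM[0x05,0x00,0x0c,0x16,0x01] = e6 2d 84 65 ce

#0 dst[0x07+2] := {0x65,0x2d}
#1 dst[0x04+2] := {0x89,0x5b}
#2 dst[0x12+5] := {0xce,0x89,0x5b,0xaf,0x65}
#3 dst[0x09+3] := {0xce,0x89,0x5b}
#4 dst[0x13+8] := {0x89,0x5b,0xaf,0x65,0x2d,0xce,0x89,0x5b}
#5 dst[0x00+6] := {0x2d,0xce,0x89,0x5b,0x84,0xe6}
query mem[0x05]=0xe6, mem[0x00]=0x2d, mem[0x0c]=0x84, mem[0x16]=0x65, mem[0x01]=0xce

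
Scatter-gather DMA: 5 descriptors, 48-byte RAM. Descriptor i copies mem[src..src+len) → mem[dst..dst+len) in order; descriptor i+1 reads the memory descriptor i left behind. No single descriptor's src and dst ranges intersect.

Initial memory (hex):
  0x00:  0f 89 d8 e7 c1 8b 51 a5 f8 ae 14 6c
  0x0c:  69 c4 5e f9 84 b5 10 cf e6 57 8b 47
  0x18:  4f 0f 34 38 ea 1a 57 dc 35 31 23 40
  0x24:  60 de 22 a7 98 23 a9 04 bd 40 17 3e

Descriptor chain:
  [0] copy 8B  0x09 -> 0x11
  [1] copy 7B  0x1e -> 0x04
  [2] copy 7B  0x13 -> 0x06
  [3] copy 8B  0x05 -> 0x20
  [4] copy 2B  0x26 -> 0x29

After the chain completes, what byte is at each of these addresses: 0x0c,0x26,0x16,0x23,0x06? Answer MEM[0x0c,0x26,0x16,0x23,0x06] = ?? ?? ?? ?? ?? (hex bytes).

[0] 0x09->0x11 len=8 : ae 14 6c 69 c4 5e f9 84
[1] 0x1e->0x04 len=7 : 57 dc 35 31 23 40 60
[2] 0x13->0x06 len=7 : 6c 69 c4 5e f9 84 0f
[3] 0x05->0x20 len=8 : dc 6c 69 c4 5e f9 84 0f
[4] 0x26->0x29 len=2 : 84 0f
query mem[0x0c]=0x0f, mem[0x26]=0x84, mem[0x16]=0x5e, mem[0x23]=0xc4, mem[0x06]=0x6c

MEM[0x0c,0x26,0x16,0x23,0x06] = 0f 84 5e c4 6c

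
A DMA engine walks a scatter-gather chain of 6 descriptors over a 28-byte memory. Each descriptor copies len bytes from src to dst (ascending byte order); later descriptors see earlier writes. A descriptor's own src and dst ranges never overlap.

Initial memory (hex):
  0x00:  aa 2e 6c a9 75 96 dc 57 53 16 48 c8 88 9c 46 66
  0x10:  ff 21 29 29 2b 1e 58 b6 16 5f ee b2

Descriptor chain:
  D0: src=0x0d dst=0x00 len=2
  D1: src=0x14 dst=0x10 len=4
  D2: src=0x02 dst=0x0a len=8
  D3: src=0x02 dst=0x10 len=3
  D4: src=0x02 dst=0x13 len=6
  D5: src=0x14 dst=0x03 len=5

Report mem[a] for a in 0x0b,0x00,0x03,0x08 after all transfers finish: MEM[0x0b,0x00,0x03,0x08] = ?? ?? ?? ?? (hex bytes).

  after D0: wrote 2B at 0x00 = 9c46
  after D1: wrote 4B at 0x10 = 2b1e58b6
  after D2: wrote 8B at 0x0a = 6ca97596dc575316
  after D3: wrote 3B at 0x10 = 6ca975
  after D4: wrote 6B at 0x13 = 6ca97596dc57
  after D5: wrote 5B at 0x03 = a97596dc57
query mem[0x0b]=0xa9, mem[0x00]=0x9c, mem[0x03]=0xa9, mem[0x08]=0x53

MEM[0x0b,0x00,0x03,0x08] = a9 9c a9 53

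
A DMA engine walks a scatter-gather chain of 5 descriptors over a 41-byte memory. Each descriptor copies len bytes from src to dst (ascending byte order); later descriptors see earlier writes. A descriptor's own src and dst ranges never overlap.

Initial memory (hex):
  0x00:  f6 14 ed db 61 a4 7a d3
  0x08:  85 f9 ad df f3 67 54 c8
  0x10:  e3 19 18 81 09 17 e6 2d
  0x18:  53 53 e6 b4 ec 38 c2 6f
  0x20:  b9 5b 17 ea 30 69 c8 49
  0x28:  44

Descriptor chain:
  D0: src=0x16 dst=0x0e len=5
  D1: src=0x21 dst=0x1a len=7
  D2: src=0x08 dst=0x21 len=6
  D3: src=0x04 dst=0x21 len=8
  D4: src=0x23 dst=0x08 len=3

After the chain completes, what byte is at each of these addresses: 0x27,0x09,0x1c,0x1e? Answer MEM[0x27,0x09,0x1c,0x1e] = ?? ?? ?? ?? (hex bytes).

MEM[0x27,0x09,0x1c,0x1e] = ad d3 ea 69

#0 dst[0x0e+5] := {0xe6,0x2d,0x53,0x53,0xe6}
#1 dst[0x1a+7] := {0x5b,0x17,0xea,0x30,0x69,0xc8,0x49}
#2 dst[0x21+6] := {0x85,0xf9,0xad,0xdf,0xf3,0x67}
#3 dst[0x21+8] := {0x61,0xa4,0x7a,0xd3,0x85,0xf9,0xad,0xdf}
#4 dst[0x08+3] := {0x7a,0xd3,0x85}
query mem[0x27]=0xad, mem[0x09]=0xd3, mem[0x1c]=0xea, mem[0x1e]=0x69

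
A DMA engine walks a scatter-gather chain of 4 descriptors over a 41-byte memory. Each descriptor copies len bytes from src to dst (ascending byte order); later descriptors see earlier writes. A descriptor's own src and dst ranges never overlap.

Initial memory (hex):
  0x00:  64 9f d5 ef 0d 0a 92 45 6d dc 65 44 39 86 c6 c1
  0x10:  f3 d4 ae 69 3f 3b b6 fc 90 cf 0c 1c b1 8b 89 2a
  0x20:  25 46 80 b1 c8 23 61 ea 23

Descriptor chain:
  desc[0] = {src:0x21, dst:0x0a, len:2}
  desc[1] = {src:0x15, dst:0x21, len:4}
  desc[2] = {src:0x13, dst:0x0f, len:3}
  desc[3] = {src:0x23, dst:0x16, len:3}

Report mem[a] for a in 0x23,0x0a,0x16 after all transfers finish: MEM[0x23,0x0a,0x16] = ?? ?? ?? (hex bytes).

[0] 0x21->0x0a len=2 : 46 80
[1] 0x15->0x21 len=4 : 3b b6 fc 90
[2] 0x13->0x0f len=3 : 69 3f 3b
[3] 0x23->0x16 len=3 : fc 90 23
query mem[0x23]=0xfc, mem[0x0a]=0x46, mem[0x16]=0xfc

MEM[0x23,0x0a,0x16] = fc 46 fc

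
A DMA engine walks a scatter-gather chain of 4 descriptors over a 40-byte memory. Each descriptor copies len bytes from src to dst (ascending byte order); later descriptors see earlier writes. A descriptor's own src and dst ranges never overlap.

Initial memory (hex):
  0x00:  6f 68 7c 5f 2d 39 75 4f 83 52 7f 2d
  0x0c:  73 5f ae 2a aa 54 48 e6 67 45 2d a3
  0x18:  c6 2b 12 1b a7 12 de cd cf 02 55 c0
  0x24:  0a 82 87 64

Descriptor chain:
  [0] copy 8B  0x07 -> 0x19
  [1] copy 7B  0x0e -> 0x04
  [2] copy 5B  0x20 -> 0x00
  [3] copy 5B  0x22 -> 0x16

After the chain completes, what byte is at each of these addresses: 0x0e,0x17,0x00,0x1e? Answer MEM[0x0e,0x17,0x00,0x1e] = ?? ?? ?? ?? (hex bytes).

  after D0: wrote 8B at 0x19 = 4f83527f2d735fae
  after D1: wrote 7B at 0x04 = ae2aaa5448e667
  after D2: wrote 5B at 0x00 = ae0255c00a
  after D3: wrote 5B at 0x16 = 55c00a8287
query mem[0x0e]=0xae, mem[0x17]=0xc0, mem[0x00]=0xae, mem[0x1e]=0x73

MEM[0x0e,0x17,0x00,0x1e] = ae c0 ae 73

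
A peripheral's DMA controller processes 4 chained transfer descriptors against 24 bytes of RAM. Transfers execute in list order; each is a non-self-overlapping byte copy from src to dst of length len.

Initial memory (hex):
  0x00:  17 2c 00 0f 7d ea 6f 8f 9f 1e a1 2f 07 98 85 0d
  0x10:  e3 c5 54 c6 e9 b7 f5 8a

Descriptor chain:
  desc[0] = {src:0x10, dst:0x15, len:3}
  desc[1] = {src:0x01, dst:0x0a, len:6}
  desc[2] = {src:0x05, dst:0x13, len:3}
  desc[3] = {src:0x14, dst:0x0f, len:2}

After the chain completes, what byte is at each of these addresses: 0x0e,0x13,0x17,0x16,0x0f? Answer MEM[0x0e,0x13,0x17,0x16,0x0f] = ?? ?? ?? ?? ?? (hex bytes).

MEM[0x0e,0x13,0x17,0x16,0x0f] = ea ea 54 c5 6f

D0: mem[0x15..0x17] <- [e3 c5 54]
D1: mem[0x0a..0x0f] <- [2c 00 0f 7d ea 6f]
D2: mem[0x13..0x15] <- [ea 6f 8f]
D3: mem[0x0f..0x10] <- [6f 8f]
query mem[0x0e]=0xea, mem[0x13]=0xea, mem[0x17]=0x54, mem[0x16]=0xc5, mem[0x0f]=0x6f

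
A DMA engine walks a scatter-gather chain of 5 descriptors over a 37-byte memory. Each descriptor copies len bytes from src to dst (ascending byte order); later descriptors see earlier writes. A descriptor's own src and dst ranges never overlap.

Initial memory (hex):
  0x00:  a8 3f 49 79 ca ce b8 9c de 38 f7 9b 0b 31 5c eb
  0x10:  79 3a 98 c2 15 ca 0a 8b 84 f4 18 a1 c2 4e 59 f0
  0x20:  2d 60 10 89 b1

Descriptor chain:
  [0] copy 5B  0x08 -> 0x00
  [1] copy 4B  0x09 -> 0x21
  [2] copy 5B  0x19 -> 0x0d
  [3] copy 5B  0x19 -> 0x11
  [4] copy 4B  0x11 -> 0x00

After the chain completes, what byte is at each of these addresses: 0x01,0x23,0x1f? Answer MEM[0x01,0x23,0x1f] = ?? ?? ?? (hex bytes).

  after D0: wrote 5B at 0x00 = de38f79b0b
  after D1: wrote 4B at 0x21 = 38f79b0b
  after D2: wrote 5B at 0x0d = f418a1c24e
  after D3: wrote 5B at 0x11 = f418a1c24e
  after D4: wrote 4B at 0x00 = f418a1c2
query mem[0x01]=0x18, mem[0x23]=0x9b, mem[0x1f]=0xf0

MEM[0x01,0x23,0x1f] = 18 9b f0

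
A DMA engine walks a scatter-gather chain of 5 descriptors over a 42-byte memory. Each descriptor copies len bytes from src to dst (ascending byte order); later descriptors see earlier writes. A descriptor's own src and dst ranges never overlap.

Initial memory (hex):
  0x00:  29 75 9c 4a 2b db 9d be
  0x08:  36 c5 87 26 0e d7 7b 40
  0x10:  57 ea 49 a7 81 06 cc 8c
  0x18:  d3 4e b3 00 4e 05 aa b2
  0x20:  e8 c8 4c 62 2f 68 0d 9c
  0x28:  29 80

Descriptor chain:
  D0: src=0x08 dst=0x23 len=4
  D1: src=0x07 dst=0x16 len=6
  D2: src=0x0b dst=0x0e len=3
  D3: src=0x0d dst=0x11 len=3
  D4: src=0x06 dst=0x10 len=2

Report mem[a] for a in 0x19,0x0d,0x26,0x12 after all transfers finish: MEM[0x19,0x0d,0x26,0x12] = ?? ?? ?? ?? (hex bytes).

MEM[0x19,0x0d,0x26,0x12] = 87 d7 26 26

[0] 0x08->0x23 len=4 : 36 c5 87 26
[1] 0x07->0x16 len=6 : be 36 c5 87 26 0e
[2] 0x0b->0x0e len=3 : 26 0e d7
[3] 0x0d->0x11 len=3 : d7 26 0e
[4] 0x06->0x10 len=2 : 9d be
query mem[0x19]=0x87, mem[0x0d]=0xd7, mem[0x26]=0x26, mem[0x12]=0x26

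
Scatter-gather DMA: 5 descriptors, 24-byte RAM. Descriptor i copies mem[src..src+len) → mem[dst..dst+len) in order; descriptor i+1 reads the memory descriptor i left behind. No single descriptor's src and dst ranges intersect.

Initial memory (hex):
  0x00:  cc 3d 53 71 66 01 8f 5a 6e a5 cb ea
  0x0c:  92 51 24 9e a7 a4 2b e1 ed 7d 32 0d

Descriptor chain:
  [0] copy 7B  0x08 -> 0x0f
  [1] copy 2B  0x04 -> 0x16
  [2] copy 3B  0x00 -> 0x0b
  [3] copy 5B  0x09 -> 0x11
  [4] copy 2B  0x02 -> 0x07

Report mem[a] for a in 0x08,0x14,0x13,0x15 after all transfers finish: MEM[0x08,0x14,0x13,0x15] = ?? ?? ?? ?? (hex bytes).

#0 dst[0x0f+7] := {0x6e,0xa5,0xcb,0xea,0x92,0x51,0x24}
#1 dst[0x16+2] := {0x66,0x01}
#2 dst[0x0b+3] := {0xcc,0x3d,0x53}
#3 dst[0x11+5] := {0xa5,0xcb,0xcc,0x3d,0x53}
#4 dst[0x07+2] := {0x53,0x71}
query mem[0x08]=0x71, mem[0x14]=0x3d, mem[0x13]=0xcc, mem[0x15]=0x53

MEM[0x08,0x14,0x13,0x15] = 71 3d cc 53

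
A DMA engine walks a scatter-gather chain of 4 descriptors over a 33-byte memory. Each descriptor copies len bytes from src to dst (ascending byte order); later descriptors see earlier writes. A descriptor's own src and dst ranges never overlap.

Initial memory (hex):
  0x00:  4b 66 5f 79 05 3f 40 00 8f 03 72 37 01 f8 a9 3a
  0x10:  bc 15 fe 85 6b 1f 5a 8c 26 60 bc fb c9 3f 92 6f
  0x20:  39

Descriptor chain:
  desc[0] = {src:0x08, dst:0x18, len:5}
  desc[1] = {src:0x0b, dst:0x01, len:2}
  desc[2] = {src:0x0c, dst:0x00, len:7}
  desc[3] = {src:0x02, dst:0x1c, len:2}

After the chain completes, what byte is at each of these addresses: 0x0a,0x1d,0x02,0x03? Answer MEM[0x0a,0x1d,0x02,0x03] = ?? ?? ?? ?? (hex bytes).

MEM[0x0a,0x1d,0x02,0x03] = 72 3a a9 3a

[0] 0x08->0x18 len=5 : 8f 03 72 37 01
[1] 0x0b->0x01 len=2 : 37 01
[2] 0x0c->0x00 len=7 : 01 f8 a9 3a bc 15 fe
[3] 0x02->0x1c len=2 : a9 3a
query mem[0x0a]=0x72, mem[0x1d]=0x3a, mem[0x02]=0xa9, mem[0x03]=0x3a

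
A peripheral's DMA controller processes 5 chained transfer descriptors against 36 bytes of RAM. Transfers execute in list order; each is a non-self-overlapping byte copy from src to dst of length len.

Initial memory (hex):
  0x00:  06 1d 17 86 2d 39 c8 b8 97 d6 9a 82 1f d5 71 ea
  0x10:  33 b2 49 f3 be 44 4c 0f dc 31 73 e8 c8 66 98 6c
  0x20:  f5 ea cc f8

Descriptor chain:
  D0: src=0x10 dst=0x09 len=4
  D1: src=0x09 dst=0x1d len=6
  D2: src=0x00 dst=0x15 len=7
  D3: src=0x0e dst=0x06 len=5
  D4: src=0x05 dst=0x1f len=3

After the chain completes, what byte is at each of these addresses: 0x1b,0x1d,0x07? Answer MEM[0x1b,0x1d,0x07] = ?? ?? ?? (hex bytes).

D0: mem[0x09..0x0c] <- [33 b2 49 f3]
D1: mem[0x1d..0x22] <- [33 b2 49 f3 d5 71]
D2: mem[0x15..0x1b] <- [06 1d 17 86 2d 39 c8]
D3: mem[0x06..0x0a] <- [71 ea 33 b2 49]
D4: mem[0x1f..0x21] <- [39 71 ea]
query mem[0x1b]=0xc8, mem[0x1d]=0x33, mem[0x07]=0xea

MEM[0x1b,0x1d,0x07] = c8 33 ea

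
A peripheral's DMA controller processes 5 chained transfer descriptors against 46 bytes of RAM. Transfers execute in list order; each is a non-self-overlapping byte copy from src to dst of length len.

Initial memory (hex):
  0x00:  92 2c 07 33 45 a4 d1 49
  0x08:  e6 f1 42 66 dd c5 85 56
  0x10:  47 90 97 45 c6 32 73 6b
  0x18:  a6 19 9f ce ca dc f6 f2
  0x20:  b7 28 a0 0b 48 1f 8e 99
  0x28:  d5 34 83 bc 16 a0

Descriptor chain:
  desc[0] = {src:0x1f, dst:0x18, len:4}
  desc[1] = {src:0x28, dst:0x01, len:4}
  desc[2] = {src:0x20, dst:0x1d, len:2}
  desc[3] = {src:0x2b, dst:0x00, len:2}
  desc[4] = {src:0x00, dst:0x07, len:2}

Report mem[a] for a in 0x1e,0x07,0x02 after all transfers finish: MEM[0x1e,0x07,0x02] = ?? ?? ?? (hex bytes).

MEM[0x1e,0x07,0x02] = 28 bc 34

D0: mem[0x18..0x1b] <- [f2 b7 28 a0]
D1: mem[0x01..0x04] <- [d5 34 83 bc]
D2: mem[0x1d..0x1e] <- [b7 28]
D3: mem[0x00..0x01] <- [bc 16]
D4: mem[0x07..0x08] <- [bc 16]
query mem[0x1e]=0x28, mem[0x07]=0xbc, mem[0x02]=0x34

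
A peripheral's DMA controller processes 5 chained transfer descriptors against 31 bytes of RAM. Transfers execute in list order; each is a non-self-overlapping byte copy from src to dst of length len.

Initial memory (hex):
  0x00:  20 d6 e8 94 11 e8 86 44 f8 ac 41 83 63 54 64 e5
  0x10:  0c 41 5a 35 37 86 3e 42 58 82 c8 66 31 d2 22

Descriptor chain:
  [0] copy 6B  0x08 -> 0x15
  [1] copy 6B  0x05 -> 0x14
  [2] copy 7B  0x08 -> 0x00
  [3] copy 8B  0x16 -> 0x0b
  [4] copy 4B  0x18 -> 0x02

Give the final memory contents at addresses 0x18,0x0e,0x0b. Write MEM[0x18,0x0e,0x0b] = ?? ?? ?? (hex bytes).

D0: mem[0x15..0x1a] <- [f8 ac 41 83 63 54]
D1: mem[0x14..0x19] <- [e8 86 44 f8 ac 41]
D2: mem[0x00..0x06] <- [f8 ac 41 83 63 54 64]
D3: mem[0x0b..0x12] <- [44 f8 ac 41 54 66 31 d2]
D4: mem[0x02..0x05] <- [ac 41 54 66]
query mem[0x18]=0xac, mem[0x0e]=0x41, mem[0x0b]=0x44

MEM[0x18,0x0e,0x0b] = ac 41 44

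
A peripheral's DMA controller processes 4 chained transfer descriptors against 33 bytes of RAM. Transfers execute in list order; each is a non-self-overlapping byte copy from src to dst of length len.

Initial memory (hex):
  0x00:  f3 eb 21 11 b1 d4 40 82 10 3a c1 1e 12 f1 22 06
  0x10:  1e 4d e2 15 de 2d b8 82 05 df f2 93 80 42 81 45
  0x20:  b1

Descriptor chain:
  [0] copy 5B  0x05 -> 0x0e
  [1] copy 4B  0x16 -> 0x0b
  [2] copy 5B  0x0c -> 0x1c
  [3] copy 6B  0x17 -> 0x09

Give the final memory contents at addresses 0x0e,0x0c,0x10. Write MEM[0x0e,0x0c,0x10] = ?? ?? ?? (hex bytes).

MEM[0x0e,0x0c,0x10] = 82 f2 82

[0] 0x05->0x0e len=5 : d4 40 82 10 3a
[1] 0x16->0x0b len=4 : b8 82 05 df
[2] 0x0c->0x1c len=5 : 82 05 df 40 82
[3] 0x17->0x09 len=6 : 82 05 df f2 93 82
query mem[0x0e]=0x82, mem[0x0c]=0xf2, mem[0x10]=0x82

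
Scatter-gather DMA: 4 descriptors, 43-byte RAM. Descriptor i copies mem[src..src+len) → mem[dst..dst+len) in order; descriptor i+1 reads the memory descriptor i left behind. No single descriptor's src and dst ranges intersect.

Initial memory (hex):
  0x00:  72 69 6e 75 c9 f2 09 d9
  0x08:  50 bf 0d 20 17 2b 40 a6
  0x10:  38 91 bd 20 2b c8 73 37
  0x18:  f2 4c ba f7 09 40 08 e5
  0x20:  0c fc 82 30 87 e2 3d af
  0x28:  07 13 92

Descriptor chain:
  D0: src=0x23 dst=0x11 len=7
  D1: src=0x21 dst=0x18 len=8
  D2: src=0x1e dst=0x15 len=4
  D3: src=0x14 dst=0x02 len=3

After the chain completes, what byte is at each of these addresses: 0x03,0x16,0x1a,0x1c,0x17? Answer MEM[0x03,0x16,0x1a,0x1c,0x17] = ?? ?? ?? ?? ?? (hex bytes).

#0 dst[0x11+7] := {0x30,0x87,0xe2,0x3d,0xaf,0x07,0x13}
#1 dst[0x18+8] := {0xfc,0x82,0x30,0x87,0xe2,0x3d,0xaf,0x07}
#2 dst[0x15+4] := {0xaf,0x07,0x0c,0xfc}
#3 dst[0x02+3] := {0x3d,0xaf,0x07}
query mem[0x03]=0xaf, mem[0x16]=0x07, mem[0x1a]=0x30, mem[0x1c]=0xe2, mem[0x17]=0x0c

MEM[0x03,0x16,0x1a,0x1c,0x17] = af 07 30 e2 0c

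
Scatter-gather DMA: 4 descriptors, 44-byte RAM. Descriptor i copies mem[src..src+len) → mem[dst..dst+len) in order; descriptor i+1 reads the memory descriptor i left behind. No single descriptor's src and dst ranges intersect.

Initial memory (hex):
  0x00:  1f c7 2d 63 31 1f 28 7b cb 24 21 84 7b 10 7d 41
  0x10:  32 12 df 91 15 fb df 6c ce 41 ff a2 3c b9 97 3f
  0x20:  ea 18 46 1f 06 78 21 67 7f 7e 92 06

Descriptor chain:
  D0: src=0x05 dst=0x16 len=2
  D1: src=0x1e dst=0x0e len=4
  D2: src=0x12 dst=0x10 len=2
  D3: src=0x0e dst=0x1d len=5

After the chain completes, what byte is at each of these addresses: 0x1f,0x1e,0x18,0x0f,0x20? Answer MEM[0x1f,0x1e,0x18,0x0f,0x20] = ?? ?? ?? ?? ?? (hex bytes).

MEM[0x1f,0x1e,0x18,0x0f,0x20] = df 3f ce 3f 91

D0: mem[0x16..0x17] <- [1f 28]
D1: mem[0x0e..0x11] <- [97 3f ea 18]
D2: mem[0x10..0x11] <- [df 91]
D3: mem[0x1d..0x21] <- [97 3f df 91 df]
query mem[0x1f]=0xdf, mem[0x1e]=0x3f, mem[0x18]=0xce, mem[0x0f]=0x3f, mem[0x20]=0x91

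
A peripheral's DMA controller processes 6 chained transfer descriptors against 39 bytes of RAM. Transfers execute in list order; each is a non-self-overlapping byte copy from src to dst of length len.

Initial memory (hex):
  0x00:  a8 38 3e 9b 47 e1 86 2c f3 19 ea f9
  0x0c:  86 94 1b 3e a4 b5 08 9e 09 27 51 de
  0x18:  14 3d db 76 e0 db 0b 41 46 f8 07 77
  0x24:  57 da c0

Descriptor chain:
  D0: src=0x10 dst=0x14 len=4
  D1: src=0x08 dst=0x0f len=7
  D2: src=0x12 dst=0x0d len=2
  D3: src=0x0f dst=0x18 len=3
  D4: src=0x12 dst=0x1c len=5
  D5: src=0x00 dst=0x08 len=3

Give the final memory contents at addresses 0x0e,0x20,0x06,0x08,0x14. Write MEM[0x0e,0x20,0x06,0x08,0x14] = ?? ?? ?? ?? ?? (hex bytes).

[0] 0x10->0x14 len=4 : a4 b5 08 9e
[1] 0x08->0x0f len=7 : f3 19 ea f9 86 94 1b
[2] 0x12->0x0d len=2 : f9 86
[3] 0x0f->0x18 len=3 : f3 19 ea
[4] 0x12->0x1c len=5 : f9 86 94 1b 08
[5] 0x00->0x08 len=3 : a8 38 3e
query mem[0x0e]=0x86, mem[0x20]=0x08, mem[0x06]=0x86, mem[0x08]=0xa8, mem[0x14]=0x94

MEM[0x0e,0x20,0x06,0x08,0x14] = 86 08 86 a8 94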